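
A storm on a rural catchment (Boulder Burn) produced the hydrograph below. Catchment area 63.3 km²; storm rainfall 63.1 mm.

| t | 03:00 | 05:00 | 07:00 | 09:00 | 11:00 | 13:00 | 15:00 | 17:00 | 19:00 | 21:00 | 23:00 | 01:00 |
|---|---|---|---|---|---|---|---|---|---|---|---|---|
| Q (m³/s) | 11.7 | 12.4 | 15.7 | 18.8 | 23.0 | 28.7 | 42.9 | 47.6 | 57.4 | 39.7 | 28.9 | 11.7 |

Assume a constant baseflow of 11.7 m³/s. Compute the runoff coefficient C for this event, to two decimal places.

C ≈ 0.36

ΣQ_DR = 198.1 m³/s; V = ΣQ_DR·Δt = 1.426 × 10^6 m³.
Runoff depth d = V / A = 22.53 mm.
C = d / P = 22.53 / 63.1 = 0.36.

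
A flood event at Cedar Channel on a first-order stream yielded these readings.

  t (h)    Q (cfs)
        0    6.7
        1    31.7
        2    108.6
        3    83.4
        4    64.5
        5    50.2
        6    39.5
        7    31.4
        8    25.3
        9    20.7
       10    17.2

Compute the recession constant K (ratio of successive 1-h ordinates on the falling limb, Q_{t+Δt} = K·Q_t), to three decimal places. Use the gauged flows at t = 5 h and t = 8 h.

K ≈ 0.796

Using the recession-limb readings at t = 5 h and t = 8 h: Q falls from 50.2 to 25.3 cfs over 3 intervals.
K = (Q₂/Q₁)^(1/3) = (25.3/50.2)^(1/3) = 0.796.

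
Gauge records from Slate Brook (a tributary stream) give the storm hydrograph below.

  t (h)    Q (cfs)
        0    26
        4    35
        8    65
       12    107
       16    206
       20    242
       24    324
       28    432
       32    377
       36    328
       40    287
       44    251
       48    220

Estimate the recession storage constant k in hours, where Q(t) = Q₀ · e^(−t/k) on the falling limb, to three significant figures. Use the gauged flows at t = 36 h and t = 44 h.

k ≈ 29.9 h

On the falling limb, Q drops from 328 to 251 cfs between t = 36 h and t = 44 h (Δt = 8 h).
k = −Δt / ln(Q₂/Q₁) = −8 / ln(251/328) = 29.9 h.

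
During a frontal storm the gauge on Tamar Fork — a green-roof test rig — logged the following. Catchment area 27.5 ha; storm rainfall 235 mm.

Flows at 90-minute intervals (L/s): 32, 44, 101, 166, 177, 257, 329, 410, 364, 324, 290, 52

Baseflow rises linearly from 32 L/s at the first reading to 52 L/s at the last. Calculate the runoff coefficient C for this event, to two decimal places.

C ≈ 0.17

ΣQ_DR = 2042 L/s; V = ΣQ_DR·Δt = 1.103 × 10^7 L.
Runoff depth d = V / A = 40.10 mm.
C = d / P = 40.10 / 235 = 0.17.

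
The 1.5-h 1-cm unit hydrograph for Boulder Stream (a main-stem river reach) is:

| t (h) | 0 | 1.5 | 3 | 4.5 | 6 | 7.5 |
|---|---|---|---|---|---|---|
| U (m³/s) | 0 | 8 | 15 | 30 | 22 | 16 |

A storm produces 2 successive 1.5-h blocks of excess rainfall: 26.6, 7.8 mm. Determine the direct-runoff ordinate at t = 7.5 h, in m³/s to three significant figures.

By discrete convolution, Q_j = Σ (P_i / 10 mm) · U_{j−i}.
At t = 7.5 h (j=5): Q = (26.6/10)·16 + (7.8/10)·22 = 59.7 m³/s.

Q ≈ 59.7 m³/s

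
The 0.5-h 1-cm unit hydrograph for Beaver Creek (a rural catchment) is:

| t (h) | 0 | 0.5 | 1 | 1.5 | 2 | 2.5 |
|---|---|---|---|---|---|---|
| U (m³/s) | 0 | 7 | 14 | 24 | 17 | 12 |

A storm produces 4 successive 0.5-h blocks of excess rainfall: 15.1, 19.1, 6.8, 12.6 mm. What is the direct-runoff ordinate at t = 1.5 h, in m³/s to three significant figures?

Q ≈ 67.7 m³/s

By discrete convolution, Q_j = Σ (P_i / 10 mm) · U_{j−i}.
At t = 1.5 h (j=3): Q = (15.1/10)·24 + (19.1/10)·14 + (6.8/10)·7 + (12.6/10)·0 = 67.7 m³/s.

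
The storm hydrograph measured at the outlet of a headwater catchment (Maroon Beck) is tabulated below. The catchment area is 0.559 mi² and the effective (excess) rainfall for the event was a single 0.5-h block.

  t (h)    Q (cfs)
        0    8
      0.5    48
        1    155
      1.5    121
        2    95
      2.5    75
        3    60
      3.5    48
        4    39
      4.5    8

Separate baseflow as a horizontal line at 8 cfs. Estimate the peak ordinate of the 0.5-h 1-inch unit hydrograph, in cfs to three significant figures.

U_p ≈ 184 cfs

Direct runoff: 0.0, 40.0, 147.0, 113.0, 87.0, 67.0, 52.0, 40.0, 31.0, 0.0 cfs; ΣQ_DR = 577.0 cfs, peak = 147.0 cfs.
Runoff depth d = ΣQ_DR·Δt / A = 577.0 × 1800 / (0.559 mi²) = 0.7997 in.
The 1-inch UH is the DRH scaled by (1 in)/d, so U_p = 147.0 × 1/0.7997 = 184 cfs.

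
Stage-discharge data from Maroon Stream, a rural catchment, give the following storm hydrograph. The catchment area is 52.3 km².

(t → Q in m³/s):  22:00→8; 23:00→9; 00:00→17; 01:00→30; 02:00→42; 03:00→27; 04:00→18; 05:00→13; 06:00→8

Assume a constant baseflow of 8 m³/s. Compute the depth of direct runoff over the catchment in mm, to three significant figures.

d ≈ 6.88 mm

Direct runoff: 0.0, 1.0, 9.0, 22.0, 34.0, 19.0, 10.0, 5.0, 0.0 m³/s; ΣQ_DR = 100.0 m³/s.
V = ΣQ_DR · Δt = 100.0 × 3600 s = 3.600 × 10^5 m³.
Over A = 52.3 km², depth = V / A = 6.88 mm.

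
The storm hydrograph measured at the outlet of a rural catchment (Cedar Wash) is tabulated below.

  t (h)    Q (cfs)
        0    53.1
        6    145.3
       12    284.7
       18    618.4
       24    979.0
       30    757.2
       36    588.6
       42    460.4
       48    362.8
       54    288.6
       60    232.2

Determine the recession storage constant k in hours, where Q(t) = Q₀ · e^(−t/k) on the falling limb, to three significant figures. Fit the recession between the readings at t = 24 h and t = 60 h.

On the falling limb, Q drops from 979.0 to 232.2 cfs between t = 24 h and t = 60 h (Δt = 36 h).
k = −Δt / ln(Q₂/Q₁) = −36 / ln(232.2/979.0) = 25.0 h.

k ≈ 25.0 h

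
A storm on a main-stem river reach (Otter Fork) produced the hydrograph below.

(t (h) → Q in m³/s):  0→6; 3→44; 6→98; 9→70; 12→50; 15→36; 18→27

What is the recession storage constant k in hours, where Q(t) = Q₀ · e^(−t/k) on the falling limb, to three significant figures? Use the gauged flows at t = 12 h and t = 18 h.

k ≈ 9.74 h

On the falling limb, Q drops from 50 to 27 m³/s between t = 12 h and t = 18 h (Δt = 6 h).
k = −Δt / ln(Q₂/Q₁) = −6 / ln(27/50) = 9.74 h.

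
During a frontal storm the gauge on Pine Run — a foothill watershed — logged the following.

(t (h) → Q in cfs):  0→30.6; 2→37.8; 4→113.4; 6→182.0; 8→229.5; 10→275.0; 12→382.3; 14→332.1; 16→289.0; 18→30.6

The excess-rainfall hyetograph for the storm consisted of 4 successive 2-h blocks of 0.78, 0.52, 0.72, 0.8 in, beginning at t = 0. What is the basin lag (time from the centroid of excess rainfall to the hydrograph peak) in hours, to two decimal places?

Centroid of excess rainfall: t_c = Σ P_i·t̄_i / ΣP_i = 4.0922 h (block centres at 1, 3, 5, 7 h).
Hydrograph peak occurs at t = 12 h, so basin lag t_L = 12 − 4.0922 = 7.91 h.

t_L ≈ 7.91 h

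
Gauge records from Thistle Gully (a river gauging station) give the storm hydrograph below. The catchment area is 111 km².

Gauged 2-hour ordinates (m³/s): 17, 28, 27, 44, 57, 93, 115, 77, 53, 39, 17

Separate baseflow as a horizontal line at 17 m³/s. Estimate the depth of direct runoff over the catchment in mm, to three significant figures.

d ≈ 24.6 mm

Direct runoff: 0.0, 11.0, 10.0, 27.0, 40.0, 76.0, 98.0, 60.0, 36.0, 22.0, 0.0 m³/s; ΣQ_DR = 380.0 m³/s.
V = ΣQ_DR · Δt = 380.0 × 7200 s = 2.736 × 10^6 m³.
Over A = 111 km², depth = V / A = 24.6 mm.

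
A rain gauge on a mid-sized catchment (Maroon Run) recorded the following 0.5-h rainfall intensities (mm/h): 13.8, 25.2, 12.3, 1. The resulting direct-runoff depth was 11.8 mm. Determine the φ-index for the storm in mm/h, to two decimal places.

φ ≈ 9.23 mm/h

Only the 3 blocks with intensity above φ contribute runoff: 13.8, 25.2, 12.3 mm/h.
Σ(I−φ)·Δt = d  ⇒  (13.8+25.2+12.3 − 3φ)·0.5 = 11.8
φ = (51.30 − 11.8/0.5) / 3 = 9.23 mm/h.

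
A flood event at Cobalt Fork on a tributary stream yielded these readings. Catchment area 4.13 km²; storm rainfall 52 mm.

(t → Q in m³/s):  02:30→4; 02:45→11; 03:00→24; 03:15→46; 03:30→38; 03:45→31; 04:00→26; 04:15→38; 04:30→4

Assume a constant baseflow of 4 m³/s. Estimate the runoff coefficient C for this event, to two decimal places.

ΣQ_DR = 186.0 m³/s; V = ΣQ_DR·Δt = 1.674 × 10^5 m³.
Runoff depth d = V / A = 40.53 mm.
C = d / P = 40.53 / 52 = 0.78.

C ≈ 0.78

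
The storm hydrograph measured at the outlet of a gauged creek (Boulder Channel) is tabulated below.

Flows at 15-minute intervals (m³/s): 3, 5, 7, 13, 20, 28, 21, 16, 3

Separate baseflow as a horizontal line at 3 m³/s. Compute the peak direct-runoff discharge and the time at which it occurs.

Q_p = 25.0 m³/s at t = 1.25 h

Subtracting baseflow gives direct-runoff ordinates: 0.0, 2.0, 4.0, 10.0, 17.0, 25.0, 18.0, 13.0, 0.0 m³/s.
The maximum is 25.0 m³/s, occurring at the reading for t = 1.25 h.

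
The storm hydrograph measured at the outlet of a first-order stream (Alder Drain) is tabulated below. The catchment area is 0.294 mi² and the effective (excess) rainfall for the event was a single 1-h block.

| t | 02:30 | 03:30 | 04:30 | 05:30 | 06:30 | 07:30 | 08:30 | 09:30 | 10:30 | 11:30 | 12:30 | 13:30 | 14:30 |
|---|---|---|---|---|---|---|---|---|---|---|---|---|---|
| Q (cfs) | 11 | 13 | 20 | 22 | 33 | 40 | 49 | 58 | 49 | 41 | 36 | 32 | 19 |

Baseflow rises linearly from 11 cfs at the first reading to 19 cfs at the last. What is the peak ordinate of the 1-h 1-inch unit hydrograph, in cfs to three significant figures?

U_p ≈ 35.2 cfs

Direct runoff: 0.00, 1.33, 7.67, 9.00, 19.33, 25.67, 34.00, 42.33, 32.67, 24.00, 18.33, 13.67, 0.00 cfs; ΣQ_DR = 228.0 cfs, peak = 42.33 cfs.
Runoff depth d = ΣQ_DR·Δt / A = 228.0 × 3600 / (0.294 mi²) = 1.202 in.
The 1-inch UH is the DRH scaled by (1 in)/d, so U_p = 42.33 × 1/1.202 = 35.2 cfs.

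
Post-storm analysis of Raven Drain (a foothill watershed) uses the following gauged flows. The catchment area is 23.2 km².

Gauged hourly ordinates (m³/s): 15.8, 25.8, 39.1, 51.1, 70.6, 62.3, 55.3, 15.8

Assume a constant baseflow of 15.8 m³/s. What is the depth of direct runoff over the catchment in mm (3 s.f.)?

d ≈ 32.5 mm

Direct runoff: 0.0, 10.0, 23.3, 35.3, 54.8, 46.5, 39.5, 0.0 m³/s; ΣQ_DR = 209.4 m³/s.
V = ΣQ_DR · Δt = 209.4 × 3600 s = 7.538 × 10^5 m³.
Over A = 23.2 km², depth = V / A = 32.5 mm.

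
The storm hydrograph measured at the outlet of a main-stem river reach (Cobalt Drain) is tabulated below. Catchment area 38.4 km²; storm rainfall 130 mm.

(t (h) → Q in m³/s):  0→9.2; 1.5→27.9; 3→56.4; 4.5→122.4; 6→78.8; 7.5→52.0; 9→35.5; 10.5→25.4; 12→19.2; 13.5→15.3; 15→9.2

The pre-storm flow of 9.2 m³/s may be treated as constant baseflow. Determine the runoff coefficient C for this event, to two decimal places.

ΣQ_DR = 350.1 m³/s; V = ΣQ_DR·Δt = 1.891 × 10^6 m³.
Runoff depth d = V / A = 49.23 mm.
C = d / P = 49.23 / 130 = 0.38.

C ≈ 0.38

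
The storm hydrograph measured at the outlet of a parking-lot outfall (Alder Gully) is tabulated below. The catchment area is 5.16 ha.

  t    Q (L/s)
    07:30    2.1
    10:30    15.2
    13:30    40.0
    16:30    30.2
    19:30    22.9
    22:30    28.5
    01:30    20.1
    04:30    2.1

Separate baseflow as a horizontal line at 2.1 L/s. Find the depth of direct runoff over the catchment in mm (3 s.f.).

d ≈ 30.2 mm

Direct runoff: 0.0, 13.1, 37.9, 28.1, 20.8, 26.4, 18.0, 0.0 L/s; ΣQ_DR = 144.3 L/s.
V = ΣQ_DR · Δt = 144.3 × 10800 s = 1.558 × 10^6 L.
Over A = 5.16 ha, depth = V / A = 30.2 mm.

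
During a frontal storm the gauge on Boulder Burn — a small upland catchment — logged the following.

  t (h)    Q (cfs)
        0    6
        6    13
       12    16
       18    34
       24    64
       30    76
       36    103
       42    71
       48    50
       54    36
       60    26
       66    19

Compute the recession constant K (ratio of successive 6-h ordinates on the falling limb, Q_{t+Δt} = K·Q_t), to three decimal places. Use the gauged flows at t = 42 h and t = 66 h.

Using the recession-limb readings at t = 42 h and t = 66 h: Q falls from 71 to 19 cfs over 4 intervals.
K = (Q₂/Q₁)^(1/4) = (19/71)^(1/4) = 0.719.

K ≈ 0.719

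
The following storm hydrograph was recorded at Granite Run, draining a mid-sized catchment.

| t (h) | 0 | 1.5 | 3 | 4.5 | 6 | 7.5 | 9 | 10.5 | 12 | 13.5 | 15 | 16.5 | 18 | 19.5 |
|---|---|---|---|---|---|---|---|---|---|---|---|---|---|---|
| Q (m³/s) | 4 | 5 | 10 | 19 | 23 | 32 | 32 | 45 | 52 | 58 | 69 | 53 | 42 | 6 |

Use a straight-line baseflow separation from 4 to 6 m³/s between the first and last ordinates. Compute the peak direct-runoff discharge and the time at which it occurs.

Subtracting baseflow gives direct-runoff ordinates: 0.00, 0.85, 5.69, 14.54, 18.38, 27.23, 27.08, 39.92, 46.77, 52.62, 63.46, 47.31, 36.15, 0.00 m³/s.
The maximum is 63.46 m³/s, occurring at the reading for t = 15 h.

Q_p = 63.46 m³/s at t = 15 h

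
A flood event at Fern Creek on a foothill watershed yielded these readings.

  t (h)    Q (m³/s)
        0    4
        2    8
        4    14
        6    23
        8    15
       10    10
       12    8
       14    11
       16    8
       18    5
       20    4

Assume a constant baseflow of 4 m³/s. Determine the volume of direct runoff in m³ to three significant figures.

Direct-runoff ordinates (Q − Q_b): 0.0, 4.0, 10.0, 19.0, 11.0, 6.0, 4.0, 7.0, 4.0, 1.0, 0.0 m³/s.
ΣQ_DR = 66.00 m³/s.
With Δt = 2 h = 7200 s, V = ΣQ_DR · Δt = 66.00 × 7200 = 4.75 × 10^5 m³.

V ≈ 4.75 × 10^5 m³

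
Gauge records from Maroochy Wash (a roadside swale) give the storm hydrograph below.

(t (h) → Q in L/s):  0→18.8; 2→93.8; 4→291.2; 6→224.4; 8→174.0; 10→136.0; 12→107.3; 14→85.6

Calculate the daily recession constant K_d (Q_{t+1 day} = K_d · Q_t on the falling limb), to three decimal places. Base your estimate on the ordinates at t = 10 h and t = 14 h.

K_d ≈ 0.062

Between t = 10 h and t = 14 h the flow falls from 136.0 to 85.6 L/s over 2×2 h = 4 h.
Per-interval ratio K = (85.6/136.0)^(1/2) = 0.7934; K_d = K^(24/2) = 0.062.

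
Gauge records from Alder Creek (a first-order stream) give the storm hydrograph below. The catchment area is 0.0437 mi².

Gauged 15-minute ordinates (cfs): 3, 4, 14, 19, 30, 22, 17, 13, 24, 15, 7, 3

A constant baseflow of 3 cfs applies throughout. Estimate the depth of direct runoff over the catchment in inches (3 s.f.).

Direct runoff: 0.0, 1.0, 11.0, 16.0, 27.0, 19.0, 14.0, 10.0, 21.0, 12.0, 4.0, 0.0 cfs; ΣQ_DR = 135.0 cfs.
V = ΣQ_DR · Δt = 135.0 × 900 s = 1.215 × 10^5 ft³.
Over A = 0.0437 mi², depth = V / A = 1.20 in.

d ≈ 1.20 in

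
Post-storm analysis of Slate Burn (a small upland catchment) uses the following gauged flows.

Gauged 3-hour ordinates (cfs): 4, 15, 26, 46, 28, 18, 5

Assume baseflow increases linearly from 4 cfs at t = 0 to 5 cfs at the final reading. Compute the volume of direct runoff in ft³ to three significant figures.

Direct-runoff ordinates (Q − Q_b): 0.00, 10.83, 21.67, 41.50, 23.33, 13.17, 0.00 cfs.
ΣQ_DR = 110.5 cfs.
With Δt = 3 h = 10800 s, V = ΣQ_DR · Δt = 110.5 × 10800 = 1.19 × 10^6 ft³.

V ≈ 1.19 × 10^6 ft³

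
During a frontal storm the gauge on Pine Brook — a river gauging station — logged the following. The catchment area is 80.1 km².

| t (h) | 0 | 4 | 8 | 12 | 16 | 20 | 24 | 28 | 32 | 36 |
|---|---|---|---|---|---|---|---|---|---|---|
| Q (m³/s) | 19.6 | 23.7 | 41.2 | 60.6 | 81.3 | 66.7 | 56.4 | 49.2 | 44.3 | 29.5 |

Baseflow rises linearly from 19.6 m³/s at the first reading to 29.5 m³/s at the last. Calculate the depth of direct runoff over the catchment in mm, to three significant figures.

Direct runoff: 0.00, 3.00, 19.40, 37.70, 57.30, 41.60, 30.20, 21.90, 15.90, 0.00 m³/s; ΣQ_DR = 227.0 m³/s.
V = ΣQ_DR · Δt = 227.0 × 14400 s = 3.269 × 10^6 m³.
Over A = 80.1 km², depth = V / A = 40.8 mm.

d ≈ 40.8 mm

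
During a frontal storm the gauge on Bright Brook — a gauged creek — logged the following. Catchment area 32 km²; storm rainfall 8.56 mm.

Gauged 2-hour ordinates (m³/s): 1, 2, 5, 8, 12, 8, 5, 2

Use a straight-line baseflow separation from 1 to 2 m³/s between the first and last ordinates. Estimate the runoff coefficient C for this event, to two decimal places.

ΣQ_DR = 31.00 m³/s; V = ΣQ_DR·Δt = 2.232 × 10^5 m³.
Runoff depth d = V / A = 6.975 mm.
C = d / P = 6.975 / 8.56 = 0.81.

C ≈ 0.81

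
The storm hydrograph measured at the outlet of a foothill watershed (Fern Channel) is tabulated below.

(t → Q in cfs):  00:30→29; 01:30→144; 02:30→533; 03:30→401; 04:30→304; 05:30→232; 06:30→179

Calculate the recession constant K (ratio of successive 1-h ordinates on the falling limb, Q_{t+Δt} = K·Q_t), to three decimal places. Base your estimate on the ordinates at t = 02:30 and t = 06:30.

K ≈ 0.761

Using the recession-limb readings at t = 02:30 and t = 06:30: Q falls from 533 to 179 cfs over 4 intervals.
K = (Q₂/Q₁)^(1/4) = (179/533)^(1/4) = 0.761.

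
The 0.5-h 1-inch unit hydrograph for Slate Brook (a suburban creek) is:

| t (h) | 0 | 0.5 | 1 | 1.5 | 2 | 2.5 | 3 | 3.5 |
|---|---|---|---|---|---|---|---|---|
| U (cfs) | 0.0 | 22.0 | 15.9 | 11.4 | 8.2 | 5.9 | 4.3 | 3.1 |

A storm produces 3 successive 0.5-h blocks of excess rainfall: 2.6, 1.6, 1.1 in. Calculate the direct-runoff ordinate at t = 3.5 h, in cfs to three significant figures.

Q ≈ 21.4 cfs

By discrete convolution, Q_j = Σ (P_i / 1 in) · U_{j−i}.
At t = 3.5 h (j=7): Q = (2.6/1)·3.1 + (1.6/1)·4.3 + (1.1/1)·5.9 = 21.4 cfs.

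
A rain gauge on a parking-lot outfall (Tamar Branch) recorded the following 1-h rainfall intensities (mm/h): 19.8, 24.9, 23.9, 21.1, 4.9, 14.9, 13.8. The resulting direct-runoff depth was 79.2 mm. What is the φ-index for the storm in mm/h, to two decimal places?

φ ≈ 6.53 mm/h

Only the 6 blocks with intensity above φ contribute runoff: 19.8, 24.9, 23.9, 21.1, 14.9, 13.8 mm/h.
Σ(I−φ)·Δt = d  ⇒  (19.8+24.9+23.9+21.1+14.9+13.8 − 6φ)·1 = 79.2
φ = (118.4 − 79.2/1) / 6 = 6.53 mm/h.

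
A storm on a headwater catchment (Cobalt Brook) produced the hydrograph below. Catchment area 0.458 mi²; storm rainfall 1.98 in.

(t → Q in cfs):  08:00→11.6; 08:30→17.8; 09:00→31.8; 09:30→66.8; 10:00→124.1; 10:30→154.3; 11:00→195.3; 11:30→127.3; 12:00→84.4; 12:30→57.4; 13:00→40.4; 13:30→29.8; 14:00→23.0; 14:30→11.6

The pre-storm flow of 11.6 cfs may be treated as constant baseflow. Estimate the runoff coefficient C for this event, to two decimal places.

C ≈ 0.69

ΣQ_DR = 813.2 cfs; V = ΣQ_DR·Δt = 1.464 × 10^6 ft³.
Runoff depth d = V / A = 1.376 in.
C = d / P = 1.376 / 1.98 = 0.69.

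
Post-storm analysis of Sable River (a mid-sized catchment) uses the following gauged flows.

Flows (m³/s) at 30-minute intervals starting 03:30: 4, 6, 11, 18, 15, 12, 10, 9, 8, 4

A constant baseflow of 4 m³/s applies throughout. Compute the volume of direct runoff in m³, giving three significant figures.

Direct-runoff ordinates (Q − Q_b): 0.0, 2.0, 7.0, 14.0, 11.0, 8.0, 6.0, 5.0, 4.0, 0.0 m³/s.
ΣQ_DR = 57.00 m³/s.
With Δt = 0.5 h = 1800 s, V = ΣQ_DR · Δt = 57.00 × 1800 = 1.03 × 10^5 m³.

V ≈ 1.03 × 10^5 m³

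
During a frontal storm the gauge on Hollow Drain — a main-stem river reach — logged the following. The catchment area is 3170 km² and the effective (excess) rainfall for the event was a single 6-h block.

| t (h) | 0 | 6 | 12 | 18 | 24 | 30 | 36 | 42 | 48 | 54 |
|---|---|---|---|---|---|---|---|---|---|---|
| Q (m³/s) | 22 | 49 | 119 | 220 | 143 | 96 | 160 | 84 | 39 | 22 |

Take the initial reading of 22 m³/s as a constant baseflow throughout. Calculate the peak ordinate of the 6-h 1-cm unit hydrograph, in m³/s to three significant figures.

U_p ≈ 396 m³/s

Direct runoff: 0.0, 27.0, 97.0, 198.0, 121.0, 74.0, 138.0, 62.0, 17.0, 0.0 m³/s; ΣQ_DR = 734.0 m³/s, peak = 198.0 m³/s.
Runoff depth d = ΣQ_DR·Δt / A = 734.0 × 21600 / (3170 km²) = 5.001 mm.
The 1-cm UH is the DRH scaled by (10 mm)/d, so U_p = 198.0 × 10/5.001 = 396 m³/s.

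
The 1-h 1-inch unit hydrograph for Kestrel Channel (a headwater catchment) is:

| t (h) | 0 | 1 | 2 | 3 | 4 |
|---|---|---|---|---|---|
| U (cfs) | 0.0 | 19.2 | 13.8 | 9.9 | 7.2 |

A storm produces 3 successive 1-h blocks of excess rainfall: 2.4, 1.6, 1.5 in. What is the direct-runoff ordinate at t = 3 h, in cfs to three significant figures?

By discrete convolution, Q_j = Σ (P_i / 1 in) · U_{j−i}.
At t = 3 h (j=3): Q = (2.4/1)·9.9 + (1.6/1)·13.8 + (1.5/1)·19.2 = 74.6 cfs.

Q ≈ 74.6 cfs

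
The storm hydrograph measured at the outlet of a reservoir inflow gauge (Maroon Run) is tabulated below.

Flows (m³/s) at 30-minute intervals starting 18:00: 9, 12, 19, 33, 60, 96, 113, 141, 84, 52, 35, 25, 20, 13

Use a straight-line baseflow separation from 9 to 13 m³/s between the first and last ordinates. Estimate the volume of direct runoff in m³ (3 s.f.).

Direct-runoff ordinates (Q − Q_b): 0.00, 2.69, 9.38, 23.08, 49.77, 85.46, 102.15, 129.85, 72.54, 40.23, 22.92, 12.62, 7.31, 0.00 m³/s.
ΣQ_DR = 558.0 m³/s.
With Δt = 0.5 h = 1800 s, V = ΣQ_DR · Δt = 558.0 × 1800 = 1.00 × 10^6 m³.

V ≈ 1.00 × 10^6 m³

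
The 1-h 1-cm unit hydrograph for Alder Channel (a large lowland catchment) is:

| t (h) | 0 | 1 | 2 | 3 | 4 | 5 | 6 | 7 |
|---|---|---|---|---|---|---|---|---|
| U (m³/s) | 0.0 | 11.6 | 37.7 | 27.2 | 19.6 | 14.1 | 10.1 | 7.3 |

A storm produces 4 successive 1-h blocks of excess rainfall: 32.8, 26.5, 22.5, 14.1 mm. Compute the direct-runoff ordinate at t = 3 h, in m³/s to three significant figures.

Q ≈ 215 m³/s

By discrete convolution, Q_j = Σ (P_i / 10 mm) · U_{j−i}.
At t = 3 h (j=3): Q = (32.8/10)·27.2 + (26.5/10)·37.7 + (22.5/10)·11.6 + (14.1/10)·0.0 = 215 m³/s.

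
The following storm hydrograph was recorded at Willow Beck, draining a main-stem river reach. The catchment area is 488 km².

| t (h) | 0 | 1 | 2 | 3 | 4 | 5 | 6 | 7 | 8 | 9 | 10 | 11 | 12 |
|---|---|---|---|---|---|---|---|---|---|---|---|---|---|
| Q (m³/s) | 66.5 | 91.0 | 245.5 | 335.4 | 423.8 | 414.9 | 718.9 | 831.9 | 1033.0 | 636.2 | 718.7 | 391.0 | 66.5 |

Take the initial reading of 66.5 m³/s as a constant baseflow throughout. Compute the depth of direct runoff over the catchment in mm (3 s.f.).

Direct runoff: 0.0, 24.5, 179.0, 268.9, 357.3, 348.4, 652.4, 765.4, 966.5, 569.7, 652.2, 324.5, 0.0 m³/s; ΣQ_DR = 5109 m³/s.
V = ΣQ_DR · Δt = 5109 × 3600 s = 1.839 × 10^7 m³.
Over A = 488 km², depth = V / A = 37.7 mm.

d ≈ 37.7 mm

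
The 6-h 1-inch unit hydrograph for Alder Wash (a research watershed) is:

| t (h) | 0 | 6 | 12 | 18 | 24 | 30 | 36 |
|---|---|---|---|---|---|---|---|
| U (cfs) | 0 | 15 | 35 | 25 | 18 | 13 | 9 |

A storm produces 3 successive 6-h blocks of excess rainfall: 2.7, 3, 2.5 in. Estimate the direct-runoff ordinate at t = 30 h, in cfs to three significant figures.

By discrete convolution, Q_j = Σ (P_i / 1 in) · U_{j−i}.
At t = 30 h (j=5): Q = (2.7/1)·13 + (3/1)·18 + (2.5/1)·25 = 152 cfs.

Q ≈ 152 cfs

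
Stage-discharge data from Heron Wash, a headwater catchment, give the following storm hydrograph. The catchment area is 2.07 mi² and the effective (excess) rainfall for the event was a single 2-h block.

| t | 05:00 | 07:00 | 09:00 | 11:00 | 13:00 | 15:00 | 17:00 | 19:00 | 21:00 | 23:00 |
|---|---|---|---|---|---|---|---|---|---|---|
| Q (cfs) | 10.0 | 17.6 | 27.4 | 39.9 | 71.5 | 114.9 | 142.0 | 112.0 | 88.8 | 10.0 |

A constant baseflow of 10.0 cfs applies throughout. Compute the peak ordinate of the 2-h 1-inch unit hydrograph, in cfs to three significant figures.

Direct runoff: 0.0, 7.6, 17.4, 29.9, 61.5, 104.9, 132.0, 102.0, 78.8, 0.0 cfs; ΣQ_DR = 534.1 cfs, peak = 132.0 cfs.
Runoff depth d = ΣQ_DR·Δt / A = 534.1 × 7200 / (2.07 mi²) = 0.7996 in.
The 1-inch UH is the DRH scaled by (1 in)/d, so U_p = 132.0 × 1/0.7996 = 165 cfs.

U_p ≈ 165 cfs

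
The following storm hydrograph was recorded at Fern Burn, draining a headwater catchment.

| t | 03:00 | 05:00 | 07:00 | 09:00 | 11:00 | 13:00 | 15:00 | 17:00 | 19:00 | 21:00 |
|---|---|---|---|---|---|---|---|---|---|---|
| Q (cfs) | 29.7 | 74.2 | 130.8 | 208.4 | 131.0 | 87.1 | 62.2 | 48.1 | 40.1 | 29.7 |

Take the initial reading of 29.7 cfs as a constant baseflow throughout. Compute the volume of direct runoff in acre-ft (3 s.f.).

Direct-runoff ordinates (Q − Q_b): 0.0, 44.5, 101.1, 178.7, 101.3, 57.4, 32.5, 18.4, 10.4, 0.0 cfs.
ΣQ_DR = 544.3 cfs.
With Δt = 2 h = 7200 s, V = ΣQ_DR · Δt = 544.3 × 7200 = 3.92 × 10^6 ft³ = 90.0 acre-ft.

V ≈ 90.0 acre-ft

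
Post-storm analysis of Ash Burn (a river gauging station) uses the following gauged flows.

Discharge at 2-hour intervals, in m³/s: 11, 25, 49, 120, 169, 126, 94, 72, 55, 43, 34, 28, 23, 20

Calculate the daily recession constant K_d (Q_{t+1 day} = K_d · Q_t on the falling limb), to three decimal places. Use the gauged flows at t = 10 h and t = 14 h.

K_d ≈ 0.035

Between t = 10 h and t = 14 h the flow falls from 126 to 72 m³/s over 2×2 h = 4 h.
Per-interval ratio K = (72/126)^(1/2) = 0.7559; K_d = K^(24/2) = 0.035.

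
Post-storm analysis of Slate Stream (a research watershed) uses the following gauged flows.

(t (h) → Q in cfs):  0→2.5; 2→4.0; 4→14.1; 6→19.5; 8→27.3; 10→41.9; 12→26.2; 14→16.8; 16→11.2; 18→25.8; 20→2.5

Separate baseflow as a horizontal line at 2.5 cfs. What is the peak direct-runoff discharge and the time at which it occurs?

Subtracting baseflow gives direct-runoff ordinates: 0.0, 1.5, 11.6, 17.0, 24.8, 39.4, 23.7, 14.3, 8.7, 23.3, 0.0 cfs.
The maximum is 39.4 cfs, occurring at the reading for t = 10 h.

Q_p = 39.4 cfs at t = 10 h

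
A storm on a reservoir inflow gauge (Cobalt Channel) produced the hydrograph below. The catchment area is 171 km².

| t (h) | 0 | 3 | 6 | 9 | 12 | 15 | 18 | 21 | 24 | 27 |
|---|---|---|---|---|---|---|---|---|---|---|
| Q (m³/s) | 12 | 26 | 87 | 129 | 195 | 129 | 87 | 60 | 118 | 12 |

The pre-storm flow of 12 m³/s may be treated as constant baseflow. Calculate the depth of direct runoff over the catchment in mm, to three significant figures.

Direct runoff: 0.0, 14.0, 75.0, 117.0, 183.0, 117.0, 75.0, 48.0, 106.0, 0.0 m³/s; ΣQ_DR = 735.0 m³/s.
V = ΣQ_DR · Δt = 735.0 × 10800 s = 7.938 × 10^6 m³.
Over A = 171 km², depth = V / A = 46.4 mm.

d ≈ 46.4 mm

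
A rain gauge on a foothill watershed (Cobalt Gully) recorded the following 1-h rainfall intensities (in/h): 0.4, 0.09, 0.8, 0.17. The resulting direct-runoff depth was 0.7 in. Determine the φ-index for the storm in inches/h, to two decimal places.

Only the 2 blocks with intensity above φ contribute runoff: 0.4, 0.8 in/h.
Σ(I−φ)·Δt = d  ⇒  (0.4+0.8 − 2φ)·1 = 0.7
φ = (1.200 − 0.7/1) / 2 = 0.25 in/h.

φ ≈ 0.25 in/h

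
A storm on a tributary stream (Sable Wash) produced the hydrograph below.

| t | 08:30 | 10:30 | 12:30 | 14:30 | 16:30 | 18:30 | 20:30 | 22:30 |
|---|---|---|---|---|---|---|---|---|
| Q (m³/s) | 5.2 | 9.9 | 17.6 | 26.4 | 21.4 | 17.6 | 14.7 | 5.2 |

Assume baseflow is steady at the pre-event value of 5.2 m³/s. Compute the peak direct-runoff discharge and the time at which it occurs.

Subtracting baseflow gives direct-runoff ordinates: 0.0, 4.7, 12.4, 21.2, 16.2, 12.4, 9.5, 0.0 m³/s.
The maximum is 21.2 m³/s, occurring at the reading for t = 14:30.

Q_p = 21.2 m³/s at t = 14:30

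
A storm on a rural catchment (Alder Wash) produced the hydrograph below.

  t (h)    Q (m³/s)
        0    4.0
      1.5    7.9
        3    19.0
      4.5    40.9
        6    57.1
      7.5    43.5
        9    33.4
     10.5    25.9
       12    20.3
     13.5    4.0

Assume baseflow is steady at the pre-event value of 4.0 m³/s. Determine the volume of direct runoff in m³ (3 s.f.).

Direct-runoff ordinates (Q − Q_b): 0.0, 3.9, 15.0, 36.9, 53.1, 39.5, 29.4, 21.9, 16.3, 0.0 m³/s.
ΣQ_DR = 216.0 m³/s.
With Δt = 1.5 h = 5400 s, V = ΣQ_DR · Δt = 216.0 × 5400 = 1.17 × 10^6 m³.

V ≈ 1.17 × 10^6 m³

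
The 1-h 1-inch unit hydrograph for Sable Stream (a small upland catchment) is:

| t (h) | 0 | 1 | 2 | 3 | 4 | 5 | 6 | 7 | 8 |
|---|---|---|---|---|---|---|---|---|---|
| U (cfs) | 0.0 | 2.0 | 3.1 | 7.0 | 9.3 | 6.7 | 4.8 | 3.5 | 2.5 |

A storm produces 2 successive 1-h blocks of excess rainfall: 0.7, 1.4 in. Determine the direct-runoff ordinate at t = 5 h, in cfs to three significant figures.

By discrete convolution, Q_j = Σ (P_i / 1 in) · U_{j−i}.
At t = 5 h (j=5): Q = (0.7/1)·6.7 + (1.4/1)·9.3 = 17.7 cfs.

Q ≈ 17.7 cfs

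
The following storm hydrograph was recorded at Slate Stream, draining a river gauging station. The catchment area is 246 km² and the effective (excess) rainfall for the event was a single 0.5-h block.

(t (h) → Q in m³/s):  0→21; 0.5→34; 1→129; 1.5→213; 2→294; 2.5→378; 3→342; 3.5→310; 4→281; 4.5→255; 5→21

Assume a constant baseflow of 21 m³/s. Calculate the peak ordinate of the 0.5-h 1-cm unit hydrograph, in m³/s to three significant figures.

U_p ≈ 238 m³/s

Direct runoff: 0.0, 13.0, 108.0, 192.0, 273.0, 357.0, 321.0, 289.0, 260.0, 234.0, 0.0 m³/s; ΣQ_DR = 2047 m³/s, peak = 357.0 m³/s.
Runoff depth d = ΣQ_DR·Δt / A = 2047 × 1800 / (246 km²) = 14.98 mm.
The 1-cm UH is the DRH scaled by (10 mm)/d, so U_p = 357.0 × 10/14.98 = 238 m³/s.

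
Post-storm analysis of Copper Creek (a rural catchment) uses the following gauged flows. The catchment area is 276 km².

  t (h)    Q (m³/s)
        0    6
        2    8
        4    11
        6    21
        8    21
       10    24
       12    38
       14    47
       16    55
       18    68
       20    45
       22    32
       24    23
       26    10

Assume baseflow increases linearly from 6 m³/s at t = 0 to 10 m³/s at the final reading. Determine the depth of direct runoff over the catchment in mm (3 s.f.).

d ≈ 7.75 mm

Direct runoff: 0.00, 1.69, 4.38, 14.08, 13.77, 16.46, 30.15, 38.85, 46.54, 59.23, 35.92, 22.62, 13.31, 0.00 m³/s; ΣQ_DR = 297.0 m³/s.
V = ΣQ_DR · Δt = 297.0 × 7200 s = 2.138 × 10^6 m³.
Over A = 276 km², depth = V / A = 7.75 mm.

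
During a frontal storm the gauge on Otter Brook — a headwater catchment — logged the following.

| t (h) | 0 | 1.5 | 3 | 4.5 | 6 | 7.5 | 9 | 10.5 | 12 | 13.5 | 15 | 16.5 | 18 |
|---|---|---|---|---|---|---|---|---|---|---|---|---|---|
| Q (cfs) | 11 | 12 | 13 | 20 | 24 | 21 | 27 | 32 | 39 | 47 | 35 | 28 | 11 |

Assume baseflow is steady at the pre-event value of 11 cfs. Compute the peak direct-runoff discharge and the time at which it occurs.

Subtracting baseflow gives direct-runoff ordinates: 0.0, 1.0, 2.0, 9.0, 13.0, 10.0, 16.0, 21.0, 28.0, 36.0, 24.0, 17.0, 0.0 cfs.
The maximum is 36.0 cfs, occurring at the reading for t = 13.5 h.

Q_p = 36.0 cfs at t = 13.5 h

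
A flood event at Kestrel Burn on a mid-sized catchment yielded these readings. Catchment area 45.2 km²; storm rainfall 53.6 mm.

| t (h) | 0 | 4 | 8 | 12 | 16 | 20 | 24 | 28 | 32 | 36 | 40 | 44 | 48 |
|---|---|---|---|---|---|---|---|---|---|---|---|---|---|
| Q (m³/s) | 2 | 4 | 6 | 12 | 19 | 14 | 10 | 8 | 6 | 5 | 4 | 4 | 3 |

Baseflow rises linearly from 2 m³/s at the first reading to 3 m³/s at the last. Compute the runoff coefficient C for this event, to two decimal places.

ΣQ_DR = 64.50 m³/s; V = ΣQ_DR·Δt = 9.288 × 10^5 m³.
Runoff depth d = V / A = 20.55 mm.
C = d / P = 20.55 / 53.6 = 0.38.

C ≈ 0.38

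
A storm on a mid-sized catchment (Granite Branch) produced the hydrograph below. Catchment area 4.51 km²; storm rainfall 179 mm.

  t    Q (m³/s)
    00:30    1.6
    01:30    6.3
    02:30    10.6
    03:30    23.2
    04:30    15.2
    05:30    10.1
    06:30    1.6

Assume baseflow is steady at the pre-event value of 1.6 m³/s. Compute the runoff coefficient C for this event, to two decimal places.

C ≈ 0.26

ΣQ_DR = 57.40 m³/s; V = ΣQ_DR·Δt = 2.066 × 10^5 m³.
Runoff depth d = V / A = 45.82 mm.
C = d / P = 45.82 / 179 = 0.26.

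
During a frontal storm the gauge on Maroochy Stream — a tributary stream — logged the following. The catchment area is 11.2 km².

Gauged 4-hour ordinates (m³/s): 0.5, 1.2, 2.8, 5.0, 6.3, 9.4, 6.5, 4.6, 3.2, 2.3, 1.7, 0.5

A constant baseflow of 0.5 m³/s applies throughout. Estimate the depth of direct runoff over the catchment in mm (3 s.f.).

d ≈ 48.9 mm

Direct runoff: 0.0, 0.7, 2.3, 4.5, 5.8, 8.9, 6.0, 4.1, 2.7, 1.8, 1.2, 0.0 m³/s; ΣQ_DR = 38.00 m³/s.
V = ΣQ_DR · Δt = 38.00 × 14400 s = 5.472 × 10^5 m³.
Over A = 11.2 km², depth = V / A = 48.9 mm.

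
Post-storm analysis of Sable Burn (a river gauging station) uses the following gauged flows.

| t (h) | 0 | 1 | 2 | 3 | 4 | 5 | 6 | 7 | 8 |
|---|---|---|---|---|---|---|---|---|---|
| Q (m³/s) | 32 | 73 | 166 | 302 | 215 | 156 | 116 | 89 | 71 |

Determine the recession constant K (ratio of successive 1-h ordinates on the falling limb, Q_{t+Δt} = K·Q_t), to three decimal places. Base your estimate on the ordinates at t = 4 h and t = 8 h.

K ≈ 0.758

Using the recession-limb readings at t = 4 h and t = 8 h: Q falls from 215 to 71 m³/s over 4 intervals.
K = (Q₂/Q₁)^(1/4) = (71/215)^(1/4) = 0.758.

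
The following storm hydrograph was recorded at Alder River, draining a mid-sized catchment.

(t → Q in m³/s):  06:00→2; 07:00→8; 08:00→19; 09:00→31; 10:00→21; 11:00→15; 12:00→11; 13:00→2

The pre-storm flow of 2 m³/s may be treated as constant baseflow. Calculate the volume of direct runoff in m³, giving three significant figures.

Direct-runoff ordinates (Q − Q_b): 0.0, 6.0, 17.0, 29.0, 19.0, 13.0, 9.0, 0.0 m³/s.
ΣQ_DR = 93.00 m³/s.
With Δt = 1 h = 3600 s, V = ΣQ_DR · Δt = 93.00 × 3600 = 3.35 × 10^5 m³.

V ≈ 3.35 × 10^5 m³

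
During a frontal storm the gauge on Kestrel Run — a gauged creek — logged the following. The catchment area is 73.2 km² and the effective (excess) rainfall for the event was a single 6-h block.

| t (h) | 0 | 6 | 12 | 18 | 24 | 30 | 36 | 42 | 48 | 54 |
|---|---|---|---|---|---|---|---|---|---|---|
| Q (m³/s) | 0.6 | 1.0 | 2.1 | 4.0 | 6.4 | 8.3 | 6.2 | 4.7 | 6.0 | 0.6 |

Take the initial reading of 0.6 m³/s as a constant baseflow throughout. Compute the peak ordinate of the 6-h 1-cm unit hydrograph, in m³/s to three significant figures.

U_p ≈ 7.70 m³/s

Direct runoff: 0.0, 0.4, 1.5, 3.4, 5.8, 7.7, 5.6, 4.1, 5.4, 0.0 m³/s; ΣQ_DR = 33.90 m³/s, peak = 7.7 m³/s.
Runoff depth d = ΣQ_DR·Δt / A = 33.90 × 21600 / (73.2 km²) = 10.00 mm.
The 1-cm UH is the DRH scaled by (10 mm)/d, so U_p = 7.7 × 10/10.00 = 7.70 m³/s.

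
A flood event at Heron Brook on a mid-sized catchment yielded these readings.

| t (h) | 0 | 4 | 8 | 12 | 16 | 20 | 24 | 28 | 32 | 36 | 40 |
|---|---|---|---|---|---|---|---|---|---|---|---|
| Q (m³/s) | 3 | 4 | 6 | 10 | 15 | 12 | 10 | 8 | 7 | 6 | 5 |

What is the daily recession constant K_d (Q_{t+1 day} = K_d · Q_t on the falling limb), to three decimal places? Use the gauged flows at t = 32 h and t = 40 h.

Between t = 32 h and t = 40 h the flow falls from 7 to 5 m³/s over 2×4 h = 8 h.
Per-interval ratio K = (5/7)^(1/2) = 0.8452; K_d = K^(24/4) = 0.364.

K_d ≈ 0.364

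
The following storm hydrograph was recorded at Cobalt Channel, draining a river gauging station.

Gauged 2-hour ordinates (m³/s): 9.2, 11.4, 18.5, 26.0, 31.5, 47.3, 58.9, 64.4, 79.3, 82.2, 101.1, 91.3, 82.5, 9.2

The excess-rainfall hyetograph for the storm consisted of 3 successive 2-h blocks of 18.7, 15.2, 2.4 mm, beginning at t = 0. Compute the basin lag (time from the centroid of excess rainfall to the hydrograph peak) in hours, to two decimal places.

Centroid of excess rainfall: t_c = Σ P_i·t̄_i / ΣP_i = 2.1019 h (block centres at 1, 3, 5 h).
Hydrograph peak occurs at t = 20 h, so basin lag t_L = 20 − 2.1019 = 17.90 h.

t_L ≈ 17.90 h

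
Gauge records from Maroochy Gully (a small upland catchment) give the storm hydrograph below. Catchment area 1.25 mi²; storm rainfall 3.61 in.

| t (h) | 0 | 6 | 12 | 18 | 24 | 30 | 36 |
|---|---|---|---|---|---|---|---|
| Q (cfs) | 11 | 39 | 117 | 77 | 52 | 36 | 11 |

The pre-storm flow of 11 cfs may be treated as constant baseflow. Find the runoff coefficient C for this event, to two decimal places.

ΣQ_DR = 266.0 cfs; V = ΣQ_DR·Δt = 5.746 × 10^6 ft³.
Runoff depth d = V / A = 1.979 in.
C = d / P = 1.979 / 3.61 = 0.55.

C ≈ 0.55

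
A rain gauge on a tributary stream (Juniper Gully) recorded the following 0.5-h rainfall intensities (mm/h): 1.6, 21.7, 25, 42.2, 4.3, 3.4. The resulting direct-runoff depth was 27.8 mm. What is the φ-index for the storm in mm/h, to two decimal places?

φ ≈ 11.10 mm/h

Only the 3 blocks with intensity above φ contribute runoff: 21.7, 25, 42.2 mm/h.
Σ(I−φ)·Δt = d  ⇒  (21.7+25+42.2 − 3φ)·0.5 = 27.8
φ = (88.90 − 27.8/0.5) / 3 = 11.10 mm/h.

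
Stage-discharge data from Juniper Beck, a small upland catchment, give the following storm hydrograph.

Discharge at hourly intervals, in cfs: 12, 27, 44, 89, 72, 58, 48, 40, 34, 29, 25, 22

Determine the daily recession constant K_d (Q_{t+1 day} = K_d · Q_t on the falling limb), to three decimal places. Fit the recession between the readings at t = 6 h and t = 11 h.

K_d ≈ 0.024

Between t = 6 h and t = 11 h the flow falls from 48 to 22 cfs over 5×1 h = 5 h.
Per-interval ratio K = (22/48)^(1/5) = 0.8555; K_d = K^(24/1) = 0.024.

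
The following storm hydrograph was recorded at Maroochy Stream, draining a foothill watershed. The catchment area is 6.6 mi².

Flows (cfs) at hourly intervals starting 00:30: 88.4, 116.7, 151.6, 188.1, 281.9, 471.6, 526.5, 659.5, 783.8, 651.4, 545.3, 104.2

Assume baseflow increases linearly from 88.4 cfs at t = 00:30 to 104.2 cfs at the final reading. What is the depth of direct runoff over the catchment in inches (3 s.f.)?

Direct runoff: 0.00, 26.86, 60.33, 95.39, 187.75, 376.02, 429.48, 561.05, 683.91, 550.07, 442.54, 0.00 cfs; ΣQ_DR = 3413 cfs.
V = ΣQ_DR · Δt = 3413 × 3600 s = 1.229 × 10^7 ft³.
Over A = 6.6 mi², depth = V / A = 0.801 in.

d ≈ 0.801 in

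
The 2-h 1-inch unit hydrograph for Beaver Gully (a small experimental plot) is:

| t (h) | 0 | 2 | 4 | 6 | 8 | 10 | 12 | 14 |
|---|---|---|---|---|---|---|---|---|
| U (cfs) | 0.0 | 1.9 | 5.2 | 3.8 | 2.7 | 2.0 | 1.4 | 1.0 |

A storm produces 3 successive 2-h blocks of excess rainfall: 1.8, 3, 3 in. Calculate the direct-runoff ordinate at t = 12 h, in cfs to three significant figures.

Q ≈ 16.6 cfs

By discrete convolution, Q_j = Σ (P_i / 1 in) · U_{j−i}.
At t = 12 h (j=6): Q = (1.8/1)·1.4 + (3/1)·2.0 + (3/1)·2.7 = 16.6 cfs.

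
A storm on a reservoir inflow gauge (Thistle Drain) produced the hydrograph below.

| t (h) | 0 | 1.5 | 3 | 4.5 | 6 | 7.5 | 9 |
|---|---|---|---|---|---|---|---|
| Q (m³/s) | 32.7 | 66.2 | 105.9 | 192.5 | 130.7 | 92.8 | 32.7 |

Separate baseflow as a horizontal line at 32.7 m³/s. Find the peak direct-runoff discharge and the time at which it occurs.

Q_p = 159.8 m³/s at t = 4.5 h

Subtracting baseflow gives direct-runoff ordinates: 0.0, 33.5, 73.2, 159.8, 98.0, 60.1, 0.0 m³/s.
The maximum is 159.8 m³/s, occurring at the reading for t = 4.5 h.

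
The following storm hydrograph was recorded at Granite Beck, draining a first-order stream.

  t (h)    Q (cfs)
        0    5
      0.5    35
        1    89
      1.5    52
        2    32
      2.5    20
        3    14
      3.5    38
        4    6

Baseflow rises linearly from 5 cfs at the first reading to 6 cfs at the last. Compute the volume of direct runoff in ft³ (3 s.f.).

Direct-runoff ordinates (Q − Q_b): 0.00, 29.88, 83.75, 46.62, 26.50, 14.38, 8.25, 32.12, 0.00 cfs.
ΣQ_DR = 241.5 cfs.
With Δt = 0.5 h = 1800 s, V = ΣQ_DR · Δt = 241.5 × 1800 = 4.35 × 10^5 ft³.

V ≈ 4.35 × 10^5 ft³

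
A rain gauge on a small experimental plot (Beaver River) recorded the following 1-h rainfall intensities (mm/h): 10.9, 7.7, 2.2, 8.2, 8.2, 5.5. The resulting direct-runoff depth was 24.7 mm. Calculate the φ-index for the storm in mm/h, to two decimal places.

φ ≈ 3.16 mm/h

Only the 5 blocks with intensity above φ contribute runoff: 10.9, 7.7, 8.2, 8.2, 5.5 mm/h.
Σ(I−φ)·Δt = d  ⇒  (10.9+7.7+8.2+8.2+5.5 − 5φ)·1 = 24.7
φ = (40.50 − 24.7/1) / 5 = 3.16 mm/h.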